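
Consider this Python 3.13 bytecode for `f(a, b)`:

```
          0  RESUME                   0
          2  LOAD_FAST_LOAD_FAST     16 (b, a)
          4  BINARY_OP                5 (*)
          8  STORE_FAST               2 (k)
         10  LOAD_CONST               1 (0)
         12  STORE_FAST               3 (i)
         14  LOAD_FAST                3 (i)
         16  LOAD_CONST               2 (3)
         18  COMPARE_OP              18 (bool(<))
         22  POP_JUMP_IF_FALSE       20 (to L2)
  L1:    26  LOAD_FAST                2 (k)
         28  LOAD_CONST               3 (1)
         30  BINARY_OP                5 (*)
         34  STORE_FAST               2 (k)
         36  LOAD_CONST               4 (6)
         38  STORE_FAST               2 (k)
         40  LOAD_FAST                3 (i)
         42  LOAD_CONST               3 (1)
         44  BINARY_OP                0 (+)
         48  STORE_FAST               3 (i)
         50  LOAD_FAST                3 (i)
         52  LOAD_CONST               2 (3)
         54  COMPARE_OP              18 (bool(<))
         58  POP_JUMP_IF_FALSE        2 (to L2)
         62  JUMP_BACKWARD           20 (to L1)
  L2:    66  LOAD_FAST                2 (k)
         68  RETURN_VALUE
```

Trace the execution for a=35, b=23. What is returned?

6

LOAD_FAST_LOAD_FAST b,a → push 23,35. Stack: [23, 35]
BINARY_OP * → 23 * 35 = 805. Stack: [805]
STORE_FAST k → k=805. Stack: []
LOAD_CONST → push 0. Stack: [0]
STORE_FAST i → i=0. Stack: []
LOAD_FAST i → push 0. Stack: [0]
LOAD_CONST → push 3. Stack: [0, 3]
COMPARE_OP bool(<) → 0 vs 3 = True. Stack: [True]
POP_JUMP_IF_FALSE → pop True; no jump. Stack: []
LOAD_FAST k → push 805. Stack: [805]
LOAD_CONST → push 1. Stack: [805, 1]
BINARY_OP * → 805 * 1 = 805. Stack: [805]
STORE_FAST k → k=805. Stack: []
LOAD_CONST → push 6. Stack: [6]
STORE_FAST k → k=6. Stack: []
LOAD_FAST i → push 0. Stack: [0]
LOAD_CONST → push 1. Stack: [0, 1]
BINARY_OP + → 0 + 1 = 1. Stack: [1]
STORE_FAST i → i=1. Stack: []
LOAD_FAST i → push 1. Stack: [1]
LOAD_CONST → push 3. Stack: [1, 3]
COMPARE_OP bool(<) → 1 vs 3 = True. Stack: [True]
POP_JUMP_IF_FALSE → pop True; no jump. Stack: []
LOAD_FAST k → push 6. Stack: [6]
LOAD_CONST → push 1. Stack: [6, 1]
BINARY_OP * → 6 * 1 = 6. Stack: [6]
STORE_FAST k → k=6. Stack: []
LOAD_CONST → push 6. Stack: [6]
STORE_FAST k → k=6. Stack: []
LOAD_FAST i → push 1. Stack: [1]
LOAD_CONST → push 1. Stack: [1, 1]
BINARY_OP + → 1 + 1 = 2. Stack: [2]
STORE_FAST i → i=2. Stack: []
LOAD_FAST i → push 2. Stack: [2]
LOAD_CONST → push 3. Stack: [2, 3]
COMPARE_OP bool(<) → 2 vs 3 = True. Stack: [True]
POP_JUMP_IF_FALSE → pop True; no jump. Stack: []
LOAD_FAST k → push 6. Stack: [6]
LOAD_CONST → push 1. Stack: [6, 1]
BINARY_OP * → 6 * 1 = 6. Stack: [6]
STORE_FAST k → k=6. Stack: []
LOAD_CONST → push 6. Stack: [6]
STORE_FAST k → k=6. Stack: []
LOAD_FAST i → push 2. Stack: [2]
LOAD_CONST → push 1. Stack: [2, 1]
BINARY_OP + → 2 + 1 = 3. Stack: [3]
STORE_FAST i → i=3. Stack: []
LOAD_FAST i → push 3. Stack: [3]
LOAD_CONST → push 3. Stack: [3, 3]
COMPARE_OP bool(<) → 3 vs 3 = False. Stack: [False]
POP_JUMP_IF_FALSE → pop False; jump. Stack: []
LOAD_FAST k → push 6. Stack: [6]
RETURN_VALUE → return 6.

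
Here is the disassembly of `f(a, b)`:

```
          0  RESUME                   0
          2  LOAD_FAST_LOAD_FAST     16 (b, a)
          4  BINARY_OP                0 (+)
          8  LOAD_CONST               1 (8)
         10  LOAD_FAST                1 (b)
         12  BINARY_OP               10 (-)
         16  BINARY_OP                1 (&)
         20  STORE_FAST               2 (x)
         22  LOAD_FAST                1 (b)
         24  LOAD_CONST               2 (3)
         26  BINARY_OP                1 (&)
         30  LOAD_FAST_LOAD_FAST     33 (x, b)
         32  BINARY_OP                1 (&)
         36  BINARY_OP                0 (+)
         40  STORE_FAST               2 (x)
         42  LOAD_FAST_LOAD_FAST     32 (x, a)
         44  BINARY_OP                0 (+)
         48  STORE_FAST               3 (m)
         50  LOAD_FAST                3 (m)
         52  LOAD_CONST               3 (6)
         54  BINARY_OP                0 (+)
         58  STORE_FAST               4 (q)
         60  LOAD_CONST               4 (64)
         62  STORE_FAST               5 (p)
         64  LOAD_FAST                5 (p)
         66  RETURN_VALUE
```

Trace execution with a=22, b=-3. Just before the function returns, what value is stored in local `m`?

LOAD_FAST_LOAD_FAST b,a → push -3,22. Stack: [-3, 22]
BINARY_OP + → -3 + 22 = 19. Stack: [19]
LOAD_CONST → push 8. Stack: [19, 8]
LOAD_FAST b → push -3. Stack: [19, 8, -3]
BINARY_OP - → 8 - -3 = 11. Stack: [19, 11]
BINARY_OP & → 19 & 11 = 3. Stack: [3]
STORE_FAST x → x=3. Stack: []
LOAD_FAST b → push -3. Stack: [-3]
LOAD_CONST → push 3. Stack: [-3, 3]
BINARY_OP & → -3 & 3 = 1. Stack: [1]
LOAD_FAST_LOAD_FAST x,b → push 3,-3. Stack: [1, 3, -3]
BINARY_OP & → 3 & -3 = 1. Stack: [1, 1]
BINARY_OP + → 1 + 1 = 2. Stack: [2]
STORE_FAST x → x=2. Stack: []
LOAD_FAST_LOAD_FAST x,a → push 2,22. Stack: [2, 22]
BINARY_OP + → 2 + 22 = 24. Stack: [24]
STORE_FAST m → m=24. Stack: []
LOAD_FAST m → push 24. Stack: [24]
LOAD_CONST → push 6. Stack: [24, 6]
BINARY_OP + → 24 + 6 = 30. Stack: [30]
STORE_FAST q → q=30. Stack: []
LOAD_CONST → push 64. Stack: [64]
STORE_FAST p → p=64. Stack: []
LOAD_FAST p → push 64. Stack: [64]
RETURN_VALUE → return 64.

24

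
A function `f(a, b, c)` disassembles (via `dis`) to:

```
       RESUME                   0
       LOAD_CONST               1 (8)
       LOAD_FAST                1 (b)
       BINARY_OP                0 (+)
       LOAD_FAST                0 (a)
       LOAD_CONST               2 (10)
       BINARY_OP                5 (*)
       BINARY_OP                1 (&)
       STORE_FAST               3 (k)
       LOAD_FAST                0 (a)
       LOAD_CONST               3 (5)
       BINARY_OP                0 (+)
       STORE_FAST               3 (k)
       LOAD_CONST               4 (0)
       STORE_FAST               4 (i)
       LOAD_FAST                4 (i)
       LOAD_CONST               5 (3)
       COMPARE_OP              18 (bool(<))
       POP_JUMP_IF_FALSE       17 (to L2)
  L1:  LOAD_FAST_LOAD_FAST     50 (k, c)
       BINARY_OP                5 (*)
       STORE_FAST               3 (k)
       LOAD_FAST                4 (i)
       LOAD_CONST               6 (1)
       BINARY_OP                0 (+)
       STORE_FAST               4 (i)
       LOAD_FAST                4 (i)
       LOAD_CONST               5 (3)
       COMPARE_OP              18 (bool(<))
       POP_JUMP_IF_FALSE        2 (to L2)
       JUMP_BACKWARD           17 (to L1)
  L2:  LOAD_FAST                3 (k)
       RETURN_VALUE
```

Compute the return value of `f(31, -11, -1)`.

LOAD_CONST → push 8. Stack: [8]
LOAD_FAST b → push -11. Stack: [8, -11]
BINARY_OP + → 8 + -11 = -3. Stack: [-3]
LOAD_FAST a → push 31. Stack: [-3, 31]
LOAD_CONST → push 10. Stack: [-3, 31, 10]
BINARY_OP * → 31 * 10 = 310. Stack: [-3, 310]
BINARY_OP & → -3 & 310 = 308. Stack: [308]
STORE_FAST k → k=308. Stack: []
LOAD_FAST a → push 31. Stack: [31]
LOAD_CONST → push 5. Stack: [31, 5]
BINARY_OP + → 31 + 5 = 36. Stack: [36]
STORE_FAST k → k=36. Stack: []
LOAD_CONST → push 0. Stack: [0]
STORE_FAST i → i=0. Stack: []
LOAD_FAST i → push 0. Stack: [0]
LOAD_CONST → push 3. Stack: [0, 3]
COMPARE_OP bool(<) → 0 vs 3 = True. Stack: [True]
POP_JUMP_IF_FALSE → pop True; no jump. Stack: []
LOAD_FAST_LOAD_FAST k,c → push 36,-1. Stack: [36, -1]
BINARY_OP * → 36 * -1 = -36. Stack: [-36]
STORE_FAST k → k=-36. Stack: []
LOAD_FAST i → push 0. Stack: [0]
LOAD_CONST → push 1. Stack: [0, 1]
BINARY_OP + → 0 + 1 = 1. Stack: [1]
STORE_FAST i → i=1. Stack: []
LOAD_FAST i → push 1. Stack: [1]
LOAD_CONST → push 3. Stack: [1, 3]
COMPARE_OP bool(<) → 1 vs 3 = True. Stack: [True]
POP_JUMP_IF_FALSE → pop True; no jump. Stack: []
LOAD_FAST_LOAD_FAST k,c → push -36,-1. Stack: [-36, -1]
BINARY_OP * → -36 * -1 = 36. Stack: [36]
STORE_FAST k → k=36. Stack: []
LOAD_FAST i → push 1. Stack: [1]
LOAD_CONST → push 1. Stack: [1, 1]
BINARY_OP + → 1 + 1 = 2. Stack: [2]
STORE_FAST i → i=2. Stack: []
LOAD_FAST i → push 2. Stack: [2]
LOAD_CONST → push 3. Stack: [2, 3]
COMPARE_OP bool(<) → 2 vs 3 = True. Stack: [True]
POP_JUMP_IF_FALSE → pop True; no jump. Stack: []
LOAD_FAST_LOAD_FAST k,c → push 36,-1. Stack: [36, -1]
BINARY_OP * → 36 * -1 = -36. Stack: [-36]
STORE_FAST k → k=-36. Stack: []
LOAD_FAST i → push 2. Stack: [2]
LOAD_CONST → push 1. Stack: [2, 1]
BINARY_OP + → 2 + 1 = 3. Stack: [3]
STORE_FAST i → i=3. Stack: []
LOAD_FAST i → push 3. Stack: [3]
LOAD_CONST → push 3. Stack: [3, 3]
COMPARE_OP bool(<) → 3 vs 3 = False. Stack: [False]
POP_JUMP_IF_FALSE → pop False; jump. Stack: []
LOAD_FAST k → push -36. Stack: [-36]
RETURN_VALUE → return -36.

-36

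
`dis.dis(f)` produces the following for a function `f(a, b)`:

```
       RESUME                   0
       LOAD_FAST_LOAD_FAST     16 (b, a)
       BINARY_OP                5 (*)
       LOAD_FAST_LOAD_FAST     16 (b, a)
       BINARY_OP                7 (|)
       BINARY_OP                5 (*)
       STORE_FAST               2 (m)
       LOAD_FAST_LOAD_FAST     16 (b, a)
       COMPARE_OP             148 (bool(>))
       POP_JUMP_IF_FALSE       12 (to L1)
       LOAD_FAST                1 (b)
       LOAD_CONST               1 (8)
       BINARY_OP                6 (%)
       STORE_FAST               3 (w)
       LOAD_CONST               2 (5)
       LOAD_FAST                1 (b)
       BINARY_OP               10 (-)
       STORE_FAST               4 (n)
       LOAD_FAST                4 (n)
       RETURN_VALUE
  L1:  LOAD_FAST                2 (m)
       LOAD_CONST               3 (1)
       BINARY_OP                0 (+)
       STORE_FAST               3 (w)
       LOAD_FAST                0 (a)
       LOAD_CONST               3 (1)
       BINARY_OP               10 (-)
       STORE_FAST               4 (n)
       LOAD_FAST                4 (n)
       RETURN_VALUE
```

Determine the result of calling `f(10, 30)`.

-25

LOAD_FAST_LOAD_FAST b,a → push 30,10. Stack: [30, 10]
BINARY_OP * → 30 * 10 = 300. Stack: [300]
LOAD_FAST_LOAD_FAST b,a → push 30,10. Stack: [300, 30, 10]
BINARY_OP | → 30 | 10 = 30. Stack: [300, 30]
BINARY_OP * → 300 * 30 = 9000. Stack: [9000]
STORE_FAST m → m=9000. Stack: []
LOAD_FAST_LOAD_FAST b,a → push 30,10. Stack: [30, 10]
COMPARE_OP bool(>) → 30 vs 10 = True. Stack: [True]
POP_JUMP_IF_FALSE → pop True; no jump. Stack: []
LOAD_FAST b → push 30. Stack: [30]
LOAD_CONST → push 8. Stack: [30, 8]
BINARY_OP % → 30 % 8 = 6. Stack: [6]
STORE_FAST w → w=6. Stack: []
LOAD_CONST → push 5. Stack: [5]
LOAD_FAST b → push 30. Stack: [5, 30]
BINARY_OP - → 5 - 30 = -25. Stack: [-25]
STORE_FAST n → n=-25. Stack: []
LOAD_FAST n → push -25. Stack: [-25]
RETURN_VALUE → return -25.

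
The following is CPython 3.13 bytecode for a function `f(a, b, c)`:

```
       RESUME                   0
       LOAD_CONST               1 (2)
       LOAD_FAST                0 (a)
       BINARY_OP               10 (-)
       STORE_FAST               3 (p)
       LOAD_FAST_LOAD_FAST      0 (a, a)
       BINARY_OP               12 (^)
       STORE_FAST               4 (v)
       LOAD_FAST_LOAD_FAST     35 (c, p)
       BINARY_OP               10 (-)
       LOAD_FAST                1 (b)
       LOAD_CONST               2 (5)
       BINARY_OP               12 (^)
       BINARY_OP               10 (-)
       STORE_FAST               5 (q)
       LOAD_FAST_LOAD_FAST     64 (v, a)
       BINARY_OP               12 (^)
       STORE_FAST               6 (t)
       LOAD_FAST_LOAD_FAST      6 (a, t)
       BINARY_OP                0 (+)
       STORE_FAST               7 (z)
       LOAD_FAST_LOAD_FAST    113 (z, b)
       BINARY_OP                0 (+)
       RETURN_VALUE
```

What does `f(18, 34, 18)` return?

70

LOAD_CONST → push 2. Stack: [2]
LOAD_FAST a → push 18. Stack: [2, 18]
BINARY_OP - → 2 - 18 = -16. Stack: [-16]
STORE_FAST p → p=-16. Stack: []
LOAD_FAST_LOAD_FAST a,a → push 18,18. Stack: [18, 18]
BINARY_OP ^ → 18 ^ 18 = 0. Stack: [0]
STORE_FAST v → v=0. Stack: []
LOAD_FAST_LOAD_FAST c,p → push 18,-16. Stack: [18, -16]
BINARY_OP - → 18 - -16 = 34. Stack: [34]
LOAD_FAST b → push 34. Stack: [34, 34]
LOAD_CONST → push 5. Stack: [34, 34, 5]
BINARY_OP ^ → 34 ^ 5 = 39. Stack: [34, 39]
BINARY_OP - → 34 - 39 = -5. Stack: [-5]
STORE_FAST q → q=-5. Stack: []
LOAD_FAST_LOAD_FAST v,a → push 0,18. Stack: [0, 18]
BINARY_OP ^ → 0 ^ 18 = 18. Stack: [18]
STORE_FAST t → t=18. Stack: []
LOAD_FAST_LOAD_FAST a,t → push 18,18. Stack: [18, 18]
BINARY_OP + → 18 + 18 = 36. Stack: [36]
STORE_FAST z → z=36. Stack: []
LOAD_FAST_LOAD_FAST z,b → push 36,34. Stack: [36, 34]
BINARY_OP + → 36 + 34 = 70. Stack: [70]
RETURN_VALUE → return 70.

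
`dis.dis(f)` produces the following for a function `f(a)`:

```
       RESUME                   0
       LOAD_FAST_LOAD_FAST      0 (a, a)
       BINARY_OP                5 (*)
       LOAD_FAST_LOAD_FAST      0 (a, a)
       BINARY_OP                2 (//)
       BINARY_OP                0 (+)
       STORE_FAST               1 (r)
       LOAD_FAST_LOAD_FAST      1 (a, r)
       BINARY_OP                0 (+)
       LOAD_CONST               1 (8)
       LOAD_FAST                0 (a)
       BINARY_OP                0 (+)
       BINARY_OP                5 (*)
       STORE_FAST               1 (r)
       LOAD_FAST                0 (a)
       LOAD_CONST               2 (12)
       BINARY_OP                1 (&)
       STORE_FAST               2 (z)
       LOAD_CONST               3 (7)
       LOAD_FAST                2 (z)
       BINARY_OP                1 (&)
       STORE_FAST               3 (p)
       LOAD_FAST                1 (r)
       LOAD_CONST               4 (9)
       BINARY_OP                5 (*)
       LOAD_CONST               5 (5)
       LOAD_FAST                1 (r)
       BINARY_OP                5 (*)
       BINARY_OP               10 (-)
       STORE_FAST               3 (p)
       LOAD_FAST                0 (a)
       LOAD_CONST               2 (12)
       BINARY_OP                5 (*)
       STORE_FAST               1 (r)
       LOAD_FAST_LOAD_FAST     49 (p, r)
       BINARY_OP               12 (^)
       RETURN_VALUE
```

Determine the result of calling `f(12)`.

LOAD_FAST_LOAD_FAST a,a → push 12,12. Stack: [12, 12]
BINARY_OP * → 12 * 12 = 144. Stack: [144]
LOAD_FAST_LOAD_FAST a,a → push 12,12. Stack: [144, 12, 12]
BINARY_OP // → 12 // 12 = 1. Stack: [144, 1]
BINARY_OP + → 144 + 1 = 145. Stack: [145]
STORE_FAST r → r=145. Stack: []
LOAD_FAST_LOAD_FAST a,r → push 12,145. Stack: [12, 145]
BINARY_OP + → 12 + 145 = 157. Stack: [157]
LOAD_CONST → push 8. Stack: [157, 8]
LOAD_FAST a → push 12. Stack: [157, 8, 12]
BINARY_OP + → 8 + 12 = 20. Stack: [157, 20]
BINARY_OP * → 157 * 20 = 3140. Stack: [3140]
STORE_FAST r → r=3140. Stack: []
LOAD_FAST a → push 12. Stack: [12]
LOAD_CONST → push 12. Stack: [12, 12]
BINARY_OP & → 12 & 12 = 12. Stack: [12]
STORE_FAST z → z=12. Stack: []
LOAD_CONST → push 7. Stack: [7]
LOAD_FAST z → push 12. Stack: [7, 12]
BINARY_OP & → 7 & 12 = 4. Stack: [4]
STORE_FAST p → p=4. Stack: []
LOAD_FAST r → push 3140. Stack: [3140]
LOAD_CONST → push 9. Stack: [3140, 9]
BINARY_OP * → 3140 * 9 = 28260. Stack: [28260]
LOAD_CONST → push 5. Stack: [28260, 5]
LOAD_FAST r → push 3140. Stack: [28260, 5, 3140]
BINARY_OP * → 5 * 3140 = 15700. Stack: [28260, 15700]
BINARY_OP - → 28260 - 15700 = 12560. Stack: [12560]
STORE_FAST p → p=12560. Stack: []
LOAD_FAST a → push 12. Stack: [12]
LOAD_CONST → push 12. Stack: [12, 12]
BINARY_OP * → 12 * 12 = 144. Stack: [144]
STORE_FAST r → r=144. Stack: []
LOAD_FAST_LOAD_FAST p,r → push 12560,144. Stack: [12560, 144]
BINARY_OP ^ → 12560 ^ 144 = 12672. Stack: [12672]
RETURN_VALUE → return 12672.

12672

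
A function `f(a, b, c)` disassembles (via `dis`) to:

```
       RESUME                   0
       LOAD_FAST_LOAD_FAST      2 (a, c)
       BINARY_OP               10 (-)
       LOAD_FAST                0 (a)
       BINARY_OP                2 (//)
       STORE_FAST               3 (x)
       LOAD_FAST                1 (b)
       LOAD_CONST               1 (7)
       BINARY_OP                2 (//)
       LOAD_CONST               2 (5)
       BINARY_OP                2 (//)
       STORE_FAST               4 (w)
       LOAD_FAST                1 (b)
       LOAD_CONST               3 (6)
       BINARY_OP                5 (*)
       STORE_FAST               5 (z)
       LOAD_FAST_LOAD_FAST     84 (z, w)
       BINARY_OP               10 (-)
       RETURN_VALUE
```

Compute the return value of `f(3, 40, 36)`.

239

LOAD_FAST_LOAD_FAST a,c → push 3,36. Stack: [3, 36]
BINARY_OP - → 3 - 36 = -33. Stack: [-33]
LOAD_FAST a → push 3. Stack: [-33, 3]
BINARY_OP // → -33 // 3 = -11. Stack: [-11]
STORE_FAST x → x=-11. Stack: []
LOAD_FAST b → push 40. Stack: [40]
LOAD_CONST → push 7. Stack: [40, 7]
BINARY_OP // → 40 // 7 = 5. Stack: [5]
LOAD_CONST → push 5. Stack: [5, 5]
BINARY_OP // → 5 // 5 = 1. Stack: [1]
STORE_FAST w → w=1. Stack: []
LOAD_FAST b → push 40. Stack: [40]
LOAD_CONST → push 6. Stack: [40, 6]
BINARY_OP * → 40 * 6 = 240. Stack: [240]
STORE_FAST z → z=240. Stack: []
LOAD_FAST_LOAD_FAST z,w → push 240,1. Stack: [240, 1]
BINARY_OP - → 240 - 1 = 239. Stack: [239]
RETURN_VALUE → return 239.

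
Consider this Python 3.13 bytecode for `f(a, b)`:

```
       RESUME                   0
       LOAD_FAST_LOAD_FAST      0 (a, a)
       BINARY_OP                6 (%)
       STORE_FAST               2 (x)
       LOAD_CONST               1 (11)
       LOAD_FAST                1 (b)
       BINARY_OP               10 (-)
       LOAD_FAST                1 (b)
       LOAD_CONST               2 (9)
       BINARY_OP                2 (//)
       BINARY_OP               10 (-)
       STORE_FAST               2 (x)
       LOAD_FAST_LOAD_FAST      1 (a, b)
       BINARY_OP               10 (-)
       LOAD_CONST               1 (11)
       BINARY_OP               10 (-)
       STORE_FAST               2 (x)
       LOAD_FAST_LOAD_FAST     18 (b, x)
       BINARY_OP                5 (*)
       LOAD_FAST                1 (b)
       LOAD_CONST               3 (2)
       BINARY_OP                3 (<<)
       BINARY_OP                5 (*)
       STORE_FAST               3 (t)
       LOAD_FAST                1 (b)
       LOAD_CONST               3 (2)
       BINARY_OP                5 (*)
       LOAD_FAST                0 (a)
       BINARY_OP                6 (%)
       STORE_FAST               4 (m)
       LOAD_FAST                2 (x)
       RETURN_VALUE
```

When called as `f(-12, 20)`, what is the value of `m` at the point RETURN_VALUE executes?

LOAD_FAST_LOAD_FAST a,a → push -12,-12. Stack: [-12, -12]
BINARY_OP % → -12 % -12 = 0. Stack: [0]
STORE_FAST x → x=0. Stack: []
LOAD_CONST → push 11. Stack: [11]
LOAD_FAST b → push 20. Stack: [11, 20]
BINARY_OP - → 11 - 20 = -9. Stack: [-9]
LOAD_FAST b → push 20. Stack: [-9, 20]
LOAD_CONST → push 9. Stack: [-9, 20, 9]
BINARY_OP // → 20 // 9 = 2. Stack: [-9, 2]
BINARY_OP - → -9 - 2 = -11. Stack: [-11]
STORE_FAST x → x=-11. Stack: []
LOAD_FAST_LOAD_FAST a,b → push -12,20. Stack: [-12, 20]
BINARY_OP - → -12 - 20 = -32. Stack: [-32]
LOAD_CONST → push 11. Stack: [-32, 11]
BINARY_OP - → -32 - 11 = -43. Stack: [-43]
STORE_FAST x → x=-43. Stack: []
LOAD_FAST_LOAD_FAST b,x → push 20,-43. Stack: [20, -43]
BINARY_OP * → 20 * -43 = -860. Stack: [-860]
LOAD_FAST b → push 20. Stack: [-860, 20]
LOAD_CONST → push 2. Stack: [-860, 20, 2]
BINARY_OP << → 20 << 2 = 80. Stack: [-860, 80]
BINARY_OP * → -860 * 80 = -68800. Stack: [-68800]
STORE_FAST t → t=-68800. Stack: []
LOAD_FAST b → push 20. Stack: [20]
LOAD_CONST → push 2. Stack: [20, 2]
BINARY_OP * → 20 * 2 = 40. Stack: [40]
LOAD_FAST a → push -12. Stack: [40, -12]
BINARY_OP % → 40 % -12 = -8. Stack: [-8]
STORE_FAST m → m=-8. Stack: []
LOAD_FAST x → push -43. Stack: [-43]
RETURN_VALUE → return -43.

-8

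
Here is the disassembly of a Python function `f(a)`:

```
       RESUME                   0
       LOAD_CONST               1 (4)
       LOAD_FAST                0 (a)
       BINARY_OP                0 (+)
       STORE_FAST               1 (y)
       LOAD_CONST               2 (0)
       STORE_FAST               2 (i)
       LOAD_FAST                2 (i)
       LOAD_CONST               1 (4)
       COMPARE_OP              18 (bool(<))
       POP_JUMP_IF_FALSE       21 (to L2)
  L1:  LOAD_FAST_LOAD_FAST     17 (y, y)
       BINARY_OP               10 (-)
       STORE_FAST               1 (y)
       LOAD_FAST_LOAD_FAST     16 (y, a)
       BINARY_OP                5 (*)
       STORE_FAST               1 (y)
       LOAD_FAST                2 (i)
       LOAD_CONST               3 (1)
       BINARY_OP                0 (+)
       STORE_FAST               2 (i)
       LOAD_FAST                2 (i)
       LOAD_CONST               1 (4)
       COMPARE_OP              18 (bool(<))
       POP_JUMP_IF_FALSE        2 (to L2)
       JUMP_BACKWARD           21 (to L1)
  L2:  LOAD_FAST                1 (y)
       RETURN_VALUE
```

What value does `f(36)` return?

0

LOAD_CONST → push 4
LOAD_FAST a → push 36
BINARY_OP + → 4 + 36 = 40
STORE_FAST y → y=40
LOAD_CONST → push 0
STORE_FAST i → i=0
LOAD_FAST i → push 0
LOAD_CONST → push 4
COMPARE_OP bool(<) → 0 vs 4 = True
POP_JUMP_IF_FALSE → pop True; no jump
LOAD_FAST_LOAD_FAST y,y → push 40,40
BINARY_OP - → 40 - 40 = 0
STORE_FAST y → y=0
LOAD_FAST_LOAD_FAST y,a → push 0,36
BINARY_OP * → 0 * 36 = 0
STORE_FAST y → y=0
LOAD_FAST i → push 0
LOAD_CONST → push 1
BINARY_OP + → 0 + 1 = 1
STORE_FAST i → i=1
LOAD_FAST i → push 1
LOAD_CONST → push 4
COMPARE_OP bool(<) → 1 vs 4 = True
POP_JUMP_IF_FALSE → pop True; no jump
LOAD_FAST_LOAD_FAST y,y → push 0,0
BINARY_OP - → 0 - 0 = 0
STORE_FAST y → y=0
LOAD_FAST_LOAD_FAST y,a → push 0,36
BINARY_OP * → 0 * 36 = 0
STORE_FAST y → y=0
LOAD_FAST i → push 1
LOAD_CONST → push 1
BINARY_OP + → 1 + 1 = 2
STORE_FAST i → i=2
LOAD_FAST i → push 2
LOAD_CONST → push 4
COMPARE_OP bool(<) → 2 vs 4 = True
POP_JUMP_IF_FALSE → pop True; no jump
LOAD_FAST_LOAD_FAST y,y → push 0,0
BINARY_OP - → 0 - 0 = 0
STORE_FAST y → y=0
LOAD_FAST_LOAD_FAST y,a → push 0,36
BINARY_OP * → 0 * 36 = 0
STORE_FAST y → y=0
LOAD_FAST i → push 2
LOAD_CONST → push 1
BINARY_OP + → 2 + 1 = 3
STORE_FAST i → i=3
LOAD_FAST i → push 3
LOAD_CONST → push 4
COMPARE_OP bool(<) → 3 vs 4 = True
POP_JUMP_IF_FALSE → pop True; no jump
LOAD_FAST_LOAD_FAST y,y → push 0,0
BINARY_OP - → 0 - 0 = 0
STORE_FAST y → y=0
LOAD_FAST_LOAD_FAST y,a → push 0,36
BINARY_OP * → 0 * 36 = 0
STORE_FAST y → y=0
LOAD_FAST i → push 3
LOAD_CONST → push 1
BINARY_OP + → 3 + 1 = 4
STORE_FAST i → i=4
LOAD_FAST i → push 4
LOAD_CONST → push 4
COMPARE_OP bool(<) → 4 vs 4 = False
POP_JUMP_IF_FALSE → pop False; jump
LOAD_FAST y → push 0
RETURN_VALUE → return 0.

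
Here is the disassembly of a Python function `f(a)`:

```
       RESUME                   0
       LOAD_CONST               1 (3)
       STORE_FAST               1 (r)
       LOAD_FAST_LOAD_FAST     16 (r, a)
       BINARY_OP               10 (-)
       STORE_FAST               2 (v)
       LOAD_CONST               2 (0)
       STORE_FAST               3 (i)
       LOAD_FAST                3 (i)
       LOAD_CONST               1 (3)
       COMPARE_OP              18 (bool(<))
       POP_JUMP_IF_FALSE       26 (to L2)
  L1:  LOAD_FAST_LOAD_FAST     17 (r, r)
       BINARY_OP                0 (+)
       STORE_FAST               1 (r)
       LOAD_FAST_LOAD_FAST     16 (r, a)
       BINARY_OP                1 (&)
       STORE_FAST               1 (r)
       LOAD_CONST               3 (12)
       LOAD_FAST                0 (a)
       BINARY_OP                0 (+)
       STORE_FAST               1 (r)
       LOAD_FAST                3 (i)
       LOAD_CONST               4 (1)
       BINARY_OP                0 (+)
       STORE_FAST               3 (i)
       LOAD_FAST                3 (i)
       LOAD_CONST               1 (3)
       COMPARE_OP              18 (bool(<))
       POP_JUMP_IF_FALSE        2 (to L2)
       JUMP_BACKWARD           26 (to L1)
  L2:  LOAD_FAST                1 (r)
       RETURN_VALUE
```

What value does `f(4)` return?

LOAD_CONST → push 3
STORE_FAST r → r=3
LOAD_FAST_LOAD_FAST r,a → push 3,4
BINARY_OP - → 3 - 4 = -1
STORE_FAST v → v=-1
LOAD_CONST → push 0
STORE_FAST i → i=0
LOAD_FAST i → push 0
LOAD_CONST → push 3
COMPARE_OP bool(<) → 0 vs 3 = True
POP_JUMP_IF_FALSE → pop True; no jump
LOAD_FAST_LOAD_FAST r,r → push 3,3
BINARY_OP + → 3 + 3 = 6
STORE_FAST r → r=6
LOAD_FAST_LOAD_FAST r,a → push 6,4
BINARY_OP & → 6 & 4 = 4
STORE_FAST r → r=4
LOAD_CONST → push 12
LOAD_FAST a → push 4
BINARY_OP + → 12 + 4 = 16
STORE_FAST r → r=16
LOAD_FAST i → push 0
LOAD_CONST → push 1
BINARY_OP + → 0 + 1 = 1
STORE_FAST i → i=1
LOAD_FAST i → push 1
LOAD_CONST → push 3
COMPARE_OP bool(<) → 1 vs 3 = True
POP_JUMP_IF_FALSE → pop True; no jump
LOAD_FAST_LOAD_FAST r,r → push 16,16
BINARY_OP + → 16 + 16 = 32
STORE_FAST r → r=32
LOAD_FAST_LOAD_FAST r,a → push 32,4
BINARY_OP & → 32 & 4 = 0
STORE_FAST r → r=0
LOAD_CONST → push 12
LOAD_FAST a → push 4
BINARY_OP + → 12 + 4 = 16
STORE_FAST r → r=16
LOAD_FAST i → push 1
LOAD_CONST → push 1
BINARY_OP + → 1 + 1 = 2
STORE_FAST i → i=2
LOAD_FAST i → push 2
LOAD_CONST → push 3
COMPARE_OP bool(<) → 2 vs 3 = True
POP_JUMP_IF_FALSE → pop True; no jump
LOAD_FAST_LOAD_FAST r,r → push 16,16
BINARY_OP + → 16 + 16 = 32
STORE_FAST r → r=32
LOAD_FAST_LOAD_FAST r,a → push 32,4
BINARY_OP & → 32 & 4 = 0
STORE_FAST r → r=0
LOAD_CONST → push 12
LOAD_FAST a → push 4
BINARY_OP + → 12 + 4 = 16
STORE_FAST r → r=16
LOAD_FAST i → push 2
LOAD_CONST → push 1
BINARY_OP + → 2 + 1 = 3
STORE_FAST i → i=3
LOAD_FAST i → push 3
LOAD_CONST → push 3
COMPARE_OP bool(<) → 3 vs 3 = False
POP_JUMP_IF_FALSE → pop False; jump
LOAD_FAST r → push 16
RETURN_VALUE → return 16.

16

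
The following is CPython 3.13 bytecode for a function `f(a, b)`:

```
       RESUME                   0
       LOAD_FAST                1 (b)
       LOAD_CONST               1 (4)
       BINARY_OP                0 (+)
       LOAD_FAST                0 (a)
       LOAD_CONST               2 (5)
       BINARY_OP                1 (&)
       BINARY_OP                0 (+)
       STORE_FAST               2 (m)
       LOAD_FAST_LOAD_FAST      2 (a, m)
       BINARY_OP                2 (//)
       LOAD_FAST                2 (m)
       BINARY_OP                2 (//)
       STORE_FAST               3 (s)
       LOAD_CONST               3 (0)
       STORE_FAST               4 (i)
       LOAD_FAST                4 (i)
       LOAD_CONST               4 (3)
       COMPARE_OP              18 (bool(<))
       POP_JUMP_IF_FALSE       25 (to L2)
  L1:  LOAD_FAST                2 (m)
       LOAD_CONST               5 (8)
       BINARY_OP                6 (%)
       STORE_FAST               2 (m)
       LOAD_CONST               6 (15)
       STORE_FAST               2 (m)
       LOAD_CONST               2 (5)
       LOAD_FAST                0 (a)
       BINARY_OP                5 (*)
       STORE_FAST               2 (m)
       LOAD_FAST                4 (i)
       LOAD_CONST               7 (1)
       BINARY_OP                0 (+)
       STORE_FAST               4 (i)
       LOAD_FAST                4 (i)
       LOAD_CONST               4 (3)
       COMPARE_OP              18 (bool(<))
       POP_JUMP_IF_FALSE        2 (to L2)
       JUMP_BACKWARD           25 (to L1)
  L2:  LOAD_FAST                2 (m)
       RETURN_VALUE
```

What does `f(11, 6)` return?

55

LOAD_FAST b → push 6
LOAD_CONST → push 4
BINARY_OP + → 6 + 4 = 10
LOAD_FAST a → push 11
LOAD_CONST → push 5
BINARY_OP & → 11 & 5 = 1
BINARY_OP + → 10 + 1 = 11
STORE_FAST m → m=11
LOAD_FAST_LOAD_FAST a,m → push 11,11
BINARY_OP // → 11 // 11 = 1
LOAD_FAST m → push 11
BINARY_OP // → 1 // 11 = 0
STORE_FAST s → s=0
LOAD_CONST → push 0
STORE_FAST i → i=0
LOAD_FAST i → push 0
LOAD_CONST → push 3
COMPARE_OP bool(<) → 0 vs 3 = True
POP_JUMP_IF_FALSE → pop True; no jump
LOAD_FAST m → push 11
LOAD_CONST → push 8
BINARY_OP % → 11 % 8 = 3
STORE_FAST m → m=3
LOAD_CONST → push 15
STORE_FAST m → m=15
LOAD_CONST → push 5
LOAD_FAST a → push 11
BINARY_OP * → 5 * 11 = 55
STORE_FAST m → m=55
LOAD_FAST i → push 0
LOAD_CONST → push 1
BINARY_OP + → 0 + 1 = 1
STORE_FAST i → i=1
LOAD_FAST i → push 1
LOAD_CONST → push 3
COMPARE_OP bool(<) → 1 vs 3 = True
POP_JUMP_IF_FALSE → pop True; no jump
LOAD_FAST m → push 55
LOAD_CONST → push 8
BINARY_OP % → 55 % 8 = 7
STORE_FAST m → m=7
LOAD_CONST → push 15
STORE_FAST m → m=15
LOAD_CONST → push 5
LOAD_FAST a → push 11
BINARY_OP * → 5 * 11 = 55
STORE_FAST m → m=55
LOAD_FAST i → push 1
LOAD_CONST → push 1
BINARY_OP + → 1 + 1 = 2
STORE_FAST i → i=2
LOAD_FAST i → push 2
LOAD_CONST → push 3
COMPARE_OP bool(<) → 2 vs 3 = True
POP_JUMP_IF_FALSE → pop True; no jump
LOAD_FAST m → push 55
LOAD_CONST → push 8
BINARY_OP % → 55 % 8 = 7
STORE_FAST m → m=7
LOAD_CONST → push 15
STORE_FAST m → m=15
LOAD_CONST → push 5
LOAD_FAST a → push 11
BINARY_OP * → 5 * 11 = 55
STORE_FAST m → m=55
LOAD_FAST i → push 2
LOAD_CONST → push 1
BINARY_OP + → 2 + 1 = 3
STORE_FAST i → i=3
LOAD_FAST i → push 3
LOAD_CONST → push 3
COMPARE_OP bool(<) → 3 vs 3 = False
POP_JUMP_IF_FALSE → pop False; jump
LOAD_FAST m → push 55
RETURN_VALUE → return 55.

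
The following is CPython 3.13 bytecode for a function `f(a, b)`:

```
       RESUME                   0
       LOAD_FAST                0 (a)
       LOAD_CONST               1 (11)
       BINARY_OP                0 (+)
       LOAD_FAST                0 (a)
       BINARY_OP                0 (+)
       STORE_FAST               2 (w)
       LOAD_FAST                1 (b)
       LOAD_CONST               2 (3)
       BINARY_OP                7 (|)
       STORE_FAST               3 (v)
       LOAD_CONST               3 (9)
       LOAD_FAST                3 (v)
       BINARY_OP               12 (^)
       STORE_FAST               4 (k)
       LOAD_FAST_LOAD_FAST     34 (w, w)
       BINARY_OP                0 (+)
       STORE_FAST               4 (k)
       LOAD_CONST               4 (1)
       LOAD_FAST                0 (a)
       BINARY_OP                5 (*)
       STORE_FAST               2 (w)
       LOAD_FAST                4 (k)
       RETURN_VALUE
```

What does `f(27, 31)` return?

130

LOAD_FAST a → push 27. Stack: [27]
LOAD_CONST → push 11. Stack: [27, 11]
BINARY_OP + → 27 + 11 = 38. Stack: [38]
LOAD_FAST a → push 27. Stack: [38, 27]
BINARY_OP + → 38 + 27 = 65. Stack: [65]
STORE_FAST w → w=65. Stack: []
LOAD_FAST b → push 31. Stack: [31]
LOAD_CONST → push 3. Stack: [31, 3]
BINARY_OP | → 31 | 3 = 31. Stack: [31]
STORE_FAST v → v=31. Stack: []
LOAD_CONST → push 9. Stack: [9]
LOAD_FAST v → push 31. Stack: [9, 31]
BINARY_OP ^ → 9 ^ 31 = 22. Stack: [22]
STORE_FAST k → k=22. Stack: []
LOAD_FAST_LOAD_FAST w,w → push 65,65. Stack: [65, 65]
BINARY_OP + → 65 + 65 = 130. Stack: [130]
STORE_FAST k → k=130. Stack: []
LOAD_CONST → push 1. Stack: [1]
LOAD_FAST a → push 27. Stack: [1, 27]
BINARY_OP * → 1 * 27 = 27. Stack: [27]
STORE_FAST w → w=27. Stack: []
LOAD_FAST k → push 130. Stack: [130]
RETURN_VALUE → return 130.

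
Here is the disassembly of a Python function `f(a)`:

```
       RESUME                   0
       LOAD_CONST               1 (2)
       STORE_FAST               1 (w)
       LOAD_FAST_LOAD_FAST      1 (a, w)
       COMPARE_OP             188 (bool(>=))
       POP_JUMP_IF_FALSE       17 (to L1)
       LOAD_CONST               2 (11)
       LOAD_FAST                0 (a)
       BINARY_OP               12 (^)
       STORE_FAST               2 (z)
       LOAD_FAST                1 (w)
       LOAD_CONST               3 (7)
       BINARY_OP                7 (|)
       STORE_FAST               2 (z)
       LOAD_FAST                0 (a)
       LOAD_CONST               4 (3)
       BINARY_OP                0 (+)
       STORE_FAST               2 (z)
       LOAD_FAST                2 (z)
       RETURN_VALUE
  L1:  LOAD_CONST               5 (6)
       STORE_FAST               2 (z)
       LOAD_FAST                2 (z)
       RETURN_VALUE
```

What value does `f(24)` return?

LOAD_CONST → push 2. Stack: [2]
STORE_FAST w → w=2. Stack: []
LOAD_FAST_LOAD_FAST a,w → push 24,2. Stack: [24, 2]
COMPARE_OP bool(>=) → 24 vs 2 = True. Stack: [True]
POP_JUMP_IF_FALSE → pop True; no jump. Stack: []
LOAD_CONST → push 11. Stack: [11]
LOAD_FAST a → push 24. Stack: [11, 24]
BINARY_OP ^ → 11 ^ 24 = 19. Stack: [19]
STORE_FAST z → z=19. Stack: []
LOAD_FAST w → push 2. Stack: [2]
LOAD_CONST → push 7. Stack: [2, 7]
BINARY_OP | → 2 | 7 = 7. Stack: [7]
STORE_FAST z → z=7. Stack: []
LOAD_FAST a → push 24. Stack: [24]
LOAD_CONST → push 3. Stack: [24, 3]
BINARY_OP + → 24 + 3 = 27. Stack: [27]
STORE_FAST z → z=27. Stack: []
LOAD_FAST z → push 27. Stack: [27]
RETURN_VALUE → return 27.

27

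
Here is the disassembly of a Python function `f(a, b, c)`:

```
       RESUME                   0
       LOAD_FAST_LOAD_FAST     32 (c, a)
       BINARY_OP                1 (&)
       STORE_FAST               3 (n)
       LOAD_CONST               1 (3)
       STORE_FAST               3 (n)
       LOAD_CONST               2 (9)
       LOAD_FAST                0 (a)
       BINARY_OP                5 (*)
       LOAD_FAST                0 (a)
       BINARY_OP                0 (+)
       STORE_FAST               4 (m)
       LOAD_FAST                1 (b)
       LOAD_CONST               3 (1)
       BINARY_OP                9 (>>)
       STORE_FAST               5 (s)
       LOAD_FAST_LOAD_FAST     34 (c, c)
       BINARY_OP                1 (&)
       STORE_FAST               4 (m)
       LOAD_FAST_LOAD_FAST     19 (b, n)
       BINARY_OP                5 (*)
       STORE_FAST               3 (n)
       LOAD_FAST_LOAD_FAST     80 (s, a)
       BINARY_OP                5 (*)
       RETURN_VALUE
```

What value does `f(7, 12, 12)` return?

LOAD_FAST_LOAD_FAST c,a → push 12,7. Stack: [12, 7]
BINARY_OP & → 12 & 7 = 4. Stack: [4]
STORE_FAST n → n=4. Stack: []
LOAD_CONST → push 3. Stack: [3]
STORE_FAST n → n=3. Stack: []
LOAD_CONST → push 9. Stack: [9]
LOAD_FAST a → push 7. Stack: [9, 7]
BINARY_OP * → 9 * 7 = 63. Stack: [63]
LOAD_FAST a → push 7. Stack: [63, 7]
BINARY_OP + → 63 + 7 = 70. Stack: [70]
STORE_FAST m → m=70. Stack: []
LOAD_FAST b → push 12. Stack: [12]
LOAD_CONST → push 1. Stack: [12, 1]
BINARY_OP >> → 12 >> 1 = 6. Stack: [6]
STORE_FAST s → s=6. Stack: []
LOAD_FAST_LOAD_FAST c,c → push 12,12. Stack: [12, 12]
BINARY_OP & → 12 & 12 = 12. Stack: [12]
STORE_FAST m → m=12. Stack: []
LOAD_FAST_LOAD_FAST b,n → push 12,3. Stack: [12, 3]
BINARY_OP * → 12 * 3 = 36. Stack: [36]
STORE_FAST n → n=36. Stack: []
LOAD_FAST_LOAD_FAST s,a → push 6,7. Stack: [6, 7]
BINARY_OP * → 6 * 7 = 42. Stack: [42]
RETURN_VALUE → return 42.

42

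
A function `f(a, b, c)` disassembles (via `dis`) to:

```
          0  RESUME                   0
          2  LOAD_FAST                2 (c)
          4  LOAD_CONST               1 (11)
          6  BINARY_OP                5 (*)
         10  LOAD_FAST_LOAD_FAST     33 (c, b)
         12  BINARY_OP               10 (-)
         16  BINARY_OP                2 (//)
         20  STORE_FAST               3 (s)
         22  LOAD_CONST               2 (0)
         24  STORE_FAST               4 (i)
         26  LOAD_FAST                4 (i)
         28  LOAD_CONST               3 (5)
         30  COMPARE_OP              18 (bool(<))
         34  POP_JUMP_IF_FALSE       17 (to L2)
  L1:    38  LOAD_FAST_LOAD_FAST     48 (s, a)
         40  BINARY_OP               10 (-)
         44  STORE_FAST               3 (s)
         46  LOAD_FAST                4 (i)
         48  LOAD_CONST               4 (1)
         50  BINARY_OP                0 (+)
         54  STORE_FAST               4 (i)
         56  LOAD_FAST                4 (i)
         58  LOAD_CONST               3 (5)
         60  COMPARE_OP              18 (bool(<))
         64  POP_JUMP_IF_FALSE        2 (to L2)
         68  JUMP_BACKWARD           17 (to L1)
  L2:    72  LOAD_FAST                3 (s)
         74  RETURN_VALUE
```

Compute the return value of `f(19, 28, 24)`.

LOAD_FAST c → push 24
LOAD_CONST → push 11
BINARY_OP * → 24 * 11 = 264
LOAD_FAST_LOAD_FAST c,b → push 24,28
BINARY_OP - → 24 - 28 = -4
BINARY_OP // → 264 // -4 = -66
STORE_FAST s → s=-66
LOAD_CONST → push 0
STORE_FAST i → i=0
LOAD_FAST i → push 0
LOAD_CONST → push 5
COMPARE_OP bool(<) → 0 vs 5 = True
POP_JUMP_IF_FALSE → pop True; no jump
LOAD_FAST_LOAD_FAST s,a → push -66,19
BINARY_OP - → -66 - 19 = -85
STORE_FAST s → s=-85
LOAD_FAST i → push 0
LOAD_CONST → push 1
BINARY_OP + → 0 + 1 = 1
STORE_FAST i → i=1
LOAD_FAST i → push 1
LOAD_CONST → push 5
COMPARE_OP bool(<) → 1 vs 5 = True
POP_JUMP_IF_FALSE → pop True; no jump
LOAD_FAST_LOAD_FAST s,a → push -85,19
BINARY_OP - → -85 - 19 = -104
STORE_FAST s → s=-104
LOAD_FAST i → push 1
LOAD_CONST → push 1
BINARY_OP + → 1 + 1 = 2
STORE_FAST i → i=2
LOAD_FAST i → push 2
LOAD_CONST → push 5
COMPARE_OP bool(<) → 2 vs 5 = True
POP_JUMP_IF_FALSE → pop True; no jump
LOAD_FAST_LOAD_FAST s,a → push -104,19
BINARY_OP - → -104 - 19 = -123
STORE_FAST s → s=-123
LOAD_FAST i → push 2
LOAD_CONST → push 1
BINARY_OP + → 2 + 1 = 3
STORE_FAST i → i=3
LOAD_FAST i → push 3
LOAD_CONST → push 5
COMPARE_OP bool(<) → 3 vs 5 = True
POP_JUMP_IF_FALSE → pop True; no jump
LOAD_FAST_LOAD_FAST s,a → push -123,19
BINARY_OP - → -123 - 19 = -142
STORE_FAST s → s=-142
LOAD_FAST i → push 3
LOAD_CONST → push 1
BINARY_OP + → 3 + 1 = 4
STORE_FAST i → i=4
LOAD_FAST i → push 4
LOAD_CONST → push 5
COMPARE_OP bool(<) → 4 vs 5 = True
POP_JUMP_IF_FALSE → pop True; no jump
LOAD_FAST_LOAD_FAST s,a → push -142,19
BINARY_OP - → -142 - 19 = -161
STORE_FAST s → s=-161
LOAD_FAST i → push 4
LOAD_CONST → push 1
BINARY_OP + → 4 + 1 = 5
STORE_FAST i → i=5
LOAD_FAST i → push 5
LOAD_CONST → push 5
COMPARE_OP bool(<) → 5 vs 5 = False
POP_JUMP_IF_FALSE → pop False; jump
LOAD_FAST s → push -161
RETURN_VALUE → return -161.

-161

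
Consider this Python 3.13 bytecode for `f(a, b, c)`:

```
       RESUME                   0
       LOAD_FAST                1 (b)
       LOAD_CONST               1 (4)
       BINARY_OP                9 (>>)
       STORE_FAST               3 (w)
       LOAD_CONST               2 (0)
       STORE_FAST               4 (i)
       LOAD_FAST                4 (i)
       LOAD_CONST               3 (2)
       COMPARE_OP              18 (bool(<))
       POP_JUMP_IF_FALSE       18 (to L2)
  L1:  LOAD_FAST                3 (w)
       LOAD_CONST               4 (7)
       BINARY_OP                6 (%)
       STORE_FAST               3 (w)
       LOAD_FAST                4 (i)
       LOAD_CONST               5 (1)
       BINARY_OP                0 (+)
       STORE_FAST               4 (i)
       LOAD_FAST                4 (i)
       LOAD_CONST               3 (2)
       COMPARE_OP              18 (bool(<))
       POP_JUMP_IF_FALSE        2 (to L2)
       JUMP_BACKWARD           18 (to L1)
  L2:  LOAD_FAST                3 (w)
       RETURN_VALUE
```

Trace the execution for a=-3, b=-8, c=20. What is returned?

6

LOAD_FAST b → push -8. Stack: [-8]
LOAD_CONST → push 4. Stack: [-8, 4]
BINARY_OP >> → -8 >> 4 = -1. Stack: [-1]
STORE_FAST w → w=-1. Stack: []
LOAD_CONST → push 0. Stack: [0]
STORE_FAST i → i=0. Stack: []
LOAD_FAST i → push 0. Stack: [0]
LOAD_CONST → push 2. Stack: [0, 2]
COMPARE_OP bool(<) → 0 vs 2 = True. Stack: [True]
POP_JUMP_IF_FALSE → pop True; no jump. Stack: []
LOAD_FAST w → push -1. Stack: [-1]
LOAD_CONST → push 7. Stack: [-1, 7]
BINARY_OP % → -1 % 7 = 6. Stack: [6]
STORE_FAST w → w=6. Stack: []
LOAD_FAST i → push 0. Stack: [0]
LOAD_CONST → push 1. Stack: [0, 1]
BINARY_OP + → 0 + 1 = 1. Stack: [1]
STORE_FAST i → i=1. Stack: []
LOAD_FAST i → push 1. Stack: [1]
LOAD_CONST → push 2. Stack: [1, 2]
COMPARE_OP bool(<) → 1 vs 2 = True. Stack: [True]
POP_JUMP_IF_FALSE → pop True; no jump. Stack: []
LOAD_FAST w → push 6. Stack: [6]
LOAD_CONST → push 7. Stack: [6, 7]
BINARY_OP % → 6 % 7 = 6. Stack: [6]
STORE_FAST w → w=6. Stack: []
LOAD_FAST i → push 1. Stack: [1]
LOAD_CONST → push 1. Stack: [1, 1]
BINARY_OP + → 1 + 1 = 2. Stack: [2]
STORE_FAST i → i=2. Stack: []
LOAD_FAST i → push 2. Stack: [2]
LOAD_CONST → push 2. Stack: [2, 2]
COMPARE_OP bool(<) → 2 vs 2 = False. Stack: [False]
POP_JUMP_IF_FALSE → pop False; jump. Stack: []
LOAD_FAST w → push 6. Stack: [6]
RETURN_VALUE → return 6.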